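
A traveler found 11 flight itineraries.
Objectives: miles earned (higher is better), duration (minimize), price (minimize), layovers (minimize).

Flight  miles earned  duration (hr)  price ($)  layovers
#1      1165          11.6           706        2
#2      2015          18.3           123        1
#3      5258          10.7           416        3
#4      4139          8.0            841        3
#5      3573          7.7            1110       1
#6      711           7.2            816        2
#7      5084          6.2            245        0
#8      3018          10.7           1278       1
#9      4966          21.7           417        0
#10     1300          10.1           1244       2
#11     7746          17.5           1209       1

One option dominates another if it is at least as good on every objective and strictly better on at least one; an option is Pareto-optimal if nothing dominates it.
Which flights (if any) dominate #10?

#5: miles earned 3573≥1300, duration 7.7≤10.1, price 1110≤1244, layovers 1≤2 — dominates #10.
#7: miles earned 5084≥1300, duration 6.2≤10.1, price 245≤1244, layovers 0≤2 — dominates #10.
Others (#1, #2, #3, #4, #6, #8, #9, #11) are each worse than #10 on at least one objective.

#5, #7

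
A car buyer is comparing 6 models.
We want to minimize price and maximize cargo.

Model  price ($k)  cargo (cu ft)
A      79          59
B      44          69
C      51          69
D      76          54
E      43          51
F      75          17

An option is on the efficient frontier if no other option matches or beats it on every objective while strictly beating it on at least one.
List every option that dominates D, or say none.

B, C

B: price 44≤76, cargo 69≥54 — dominates D.
C: price 51≤76, cargo 69≥54 — dominates D.
Others (A, E, F) are each worse than D on at least one objective.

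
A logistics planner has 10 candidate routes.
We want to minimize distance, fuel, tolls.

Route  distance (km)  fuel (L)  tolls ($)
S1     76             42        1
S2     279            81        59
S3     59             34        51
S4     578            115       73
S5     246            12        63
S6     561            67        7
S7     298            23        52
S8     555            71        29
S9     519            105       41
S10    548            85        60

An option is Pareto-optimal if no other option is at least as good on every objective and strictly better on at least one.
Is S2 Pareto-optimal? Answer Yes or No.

No

S1 vs S2: distance 76≤279, fuel 42≤81, tolls 1≤59 — S1 is at least as good on every objective and strictly better on at least one, so S1 dominates S2.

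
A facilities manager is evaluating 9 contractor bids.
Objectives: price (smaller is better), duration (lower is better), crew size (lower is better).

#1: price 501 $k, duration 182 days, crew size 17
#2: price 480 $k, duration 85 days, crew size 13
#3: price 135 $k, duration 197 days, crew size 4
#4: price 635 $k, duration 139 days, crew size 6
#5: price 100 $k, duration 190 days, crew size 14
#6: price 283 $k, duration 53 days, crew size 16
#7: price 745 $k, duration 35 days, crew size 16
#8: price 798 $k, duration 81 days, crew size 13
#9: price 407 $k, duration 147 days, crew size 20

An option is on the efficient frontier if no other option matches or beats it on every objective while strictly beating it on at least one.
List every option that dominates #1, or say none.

#2: price 480≤501, duration 85≤182, crew size 13≤17 — dominates #1.
#6: price 283≤501, duration 53≤182, crew size 16≤17 — dominates #1.
Others (#3, #4, #5, #7, #8, #9) are each worse than #1 on at least one objective.

#2, #6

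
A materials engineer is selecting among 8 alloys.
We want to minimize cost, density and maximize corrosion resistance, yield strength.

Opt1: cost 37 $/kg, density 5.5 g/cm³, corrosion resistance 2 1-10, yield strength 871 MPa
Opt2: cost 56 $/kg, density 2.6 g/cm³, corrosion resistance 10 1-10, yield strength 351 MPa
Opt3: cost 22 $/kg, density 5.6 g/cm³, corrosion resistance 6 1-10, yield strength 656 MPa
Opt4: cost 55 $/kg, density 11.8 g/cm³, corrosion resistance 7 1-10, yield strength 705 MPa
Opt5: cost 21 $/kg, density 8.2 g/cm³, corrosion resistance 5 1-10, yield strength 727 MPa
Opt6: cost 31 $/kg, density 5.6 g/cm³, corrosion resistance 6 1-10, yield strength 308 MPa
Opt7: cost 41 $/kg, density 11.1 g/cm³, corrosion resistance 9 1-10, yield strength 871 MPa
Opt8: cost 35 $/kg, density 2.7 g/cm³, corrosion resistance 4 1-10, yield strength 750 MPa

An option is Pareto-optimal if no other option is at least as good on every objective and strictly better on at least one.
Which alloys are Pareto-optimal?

Opt1: not dominated.
Opt2: not dominated (best density).
Opt3: not dominated.
Opt4: dominated by Opt7 (cost 41≤55, density 11.1≤11.8, corrosion resistance 9≥7, yield strength 871≥705).
Opt5: not dominated (best cost).
Opt6: dominated by Opt3 (cost 22≤31, density 5.6≤5.6, corrosion resistance 6≥6, yield strength 656≥308).
Opt7: not dominated.
Opt8: not dominated.

Opt1, Opt2, Opt3, Opt5, Opt7, Opt8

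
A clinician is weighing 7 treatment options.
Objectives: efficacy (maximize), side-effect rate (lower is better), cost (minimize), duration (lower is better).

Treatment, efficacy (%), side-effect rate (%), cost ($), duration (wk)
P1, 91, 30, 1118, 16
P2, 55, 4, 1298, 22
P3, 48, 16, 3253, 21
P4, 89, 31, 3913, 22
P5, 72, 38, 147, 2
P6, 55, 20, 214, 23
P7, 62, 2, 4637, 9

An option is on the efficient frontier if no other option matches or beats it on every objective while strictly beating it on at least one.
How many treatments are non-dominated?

P1: not dominated (best efficacy).
P2: not dominated.
P3: not dominated.
P4: dominated by P1 (efficacy 91≥89, side-effect rate 30≤31, cost 1118≤3913, duration 16≤22).
P5: not dominated (best cost).
P6: not dominated.
P7: not dominated (best side-effect rate).
Pareto-optimal: P1, P2, P3, P5, P6, P7 → 6.

6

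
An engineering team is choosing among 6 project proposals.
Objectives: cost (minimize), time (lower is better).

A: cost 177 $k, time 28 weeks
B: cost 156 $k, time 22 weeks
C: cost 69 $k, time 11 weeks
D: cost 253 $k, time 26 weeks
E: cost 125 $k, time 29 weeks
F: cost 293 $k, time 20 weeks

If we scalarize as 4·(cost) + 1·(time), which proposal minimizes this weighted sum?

C

A: 4·177 + 1·28 = 736
B: 4·156 + 1·22 = 646
C: 4·69 + 1·11 = 287
D: 4·253 + 1·26 = 1038
E: 4·125 + 1·29 = 529
F: 4·293 + 1·20 = 1192
Lowest: C at 287.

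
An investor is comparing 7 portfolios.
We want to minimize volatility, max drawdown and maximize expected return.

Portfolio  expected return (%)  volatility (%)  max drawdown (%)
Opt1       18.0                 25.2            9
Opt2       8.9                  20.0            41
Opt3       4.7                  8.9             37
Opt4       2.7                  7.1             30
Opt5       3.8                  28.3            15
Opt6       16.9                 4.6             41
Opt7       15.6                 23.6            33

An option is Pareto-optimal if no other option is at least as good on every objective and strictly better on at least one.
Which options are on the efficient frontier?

Opt1: not dominated (best expected return).
Opt2: dominated by Opt6 (expected return 16.9≥8.9, volatility 4.6≤20.0, max drawdown 41≤41).
Opt3: not dominated.
Opt4: not dominated.
Opt5: dominated by Opt1 (expected return 18.0≥3.8, volatility 25.2≤28.3, max drawdown 9≤15).
Opt6: not dominated (best volatility).
Opt7: not dominated.

Opt1, Opt3, Opt4, Opt6, Opt7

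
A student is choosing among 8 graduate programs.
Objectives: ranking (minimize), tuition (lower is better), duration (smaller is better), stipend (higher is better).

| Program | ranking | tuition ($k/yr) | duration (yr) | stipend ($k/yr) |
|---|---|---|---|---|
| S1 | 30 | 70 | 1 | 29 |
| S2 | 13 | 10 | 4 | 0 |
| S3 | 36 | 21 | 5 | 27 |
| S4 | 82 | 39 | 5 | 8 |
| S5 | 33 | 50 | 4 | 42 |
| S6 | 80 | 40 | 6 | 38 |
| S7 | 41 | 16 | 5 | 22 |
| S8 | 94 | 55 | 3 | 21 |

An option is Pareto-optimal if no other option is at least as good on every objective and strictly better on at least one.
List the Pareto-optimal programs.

S1, S2, S3, S5, S6, S7, S8

S1: not dominated (best duration).
S2: not dominated (best ranking).
S3: not dominated.
S4: dominated by S3 (ranking 36≤82, tuition 21≤39, duration 5≤5, stipend 27≥8).
S5: not dominated (best stipend).
S6: not dominated.
S7: not dominated.
S8: not dominated.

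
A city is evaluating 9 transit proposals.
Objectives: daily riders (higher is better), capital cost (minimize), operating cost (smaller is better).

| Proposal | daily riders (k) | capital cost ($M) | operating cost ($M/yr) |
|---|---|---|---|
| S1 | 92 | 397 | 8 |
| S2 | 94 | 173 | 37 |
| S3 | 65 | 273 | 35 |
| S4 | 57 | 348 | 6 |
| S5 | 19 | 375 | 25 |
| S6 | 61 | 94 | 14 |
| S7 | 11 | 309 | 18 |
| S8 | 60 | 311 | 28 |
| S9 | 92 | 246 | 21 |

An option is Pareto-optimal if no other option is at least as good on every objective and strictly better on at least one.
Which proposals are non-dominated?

S1, S2, S4, S6, S9

S1: not dominated.
S2: not dominated (best daily riders).
S3: dominated by S9 (daily riders 92≥65, capital cost 246≤273, operating cost 21≤35).
S4: not dominated (best operating cost).
S5: dominated by S4 (daily riders 57≥19, capital cost 348≤375, operating cost 6≤25).
S6: not dominated (best capital cost).
S7: dominated by S6 (daily riders 61≥11, capital cost 94≤309, operating cost 14≤18).
S8: dominated by S6 (daily riders 61≥60, capital cost 94≤311, operating cost 14≤28).
S9: not dominated.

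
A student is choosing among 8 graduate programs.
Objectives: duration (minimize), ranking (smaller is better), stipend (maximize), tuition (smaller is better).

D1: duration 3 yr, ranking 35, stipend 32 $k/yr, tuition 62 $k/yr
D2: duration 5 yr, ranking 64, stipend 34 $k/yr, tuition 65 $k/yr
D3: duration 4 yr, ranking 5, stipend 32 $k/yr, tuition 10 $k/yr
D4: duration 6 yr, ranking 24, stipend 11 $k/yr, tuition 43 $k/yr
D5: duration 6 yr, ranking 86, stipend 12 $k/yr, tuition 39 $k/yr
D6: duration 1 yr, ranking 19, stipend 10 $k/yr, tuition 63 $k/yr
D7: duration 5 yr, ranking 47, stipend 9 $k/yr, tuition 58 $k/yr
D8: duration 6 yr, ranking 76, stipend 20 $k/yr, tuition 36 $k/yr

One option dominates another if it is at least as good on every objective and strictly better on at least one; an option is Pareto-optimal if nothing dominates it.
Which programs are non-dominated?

D1, D2, D3, D6

D1: not dominated.
D2: not dominated (best stipend).
D3: not dominated (best ranking).
D4: dominated by D3 (duration 4≤6, ranking 5≤24, stipend 32≥11, tuition 10≤43).
D5: dominated by D3 (duration 4≤6, ranking 5≤86, stipend 32≥12, tuition 10≤39).
D6: not dominated (best duration).
D7: dominated by D3 (duration 4≤5, ranking 5≤47, stipend 32≥9, tuition 10≤58).
D8: dominated by D3 (duration 4≤6, ranking 5≤76, stipend 32≥20, tuition 10≤36).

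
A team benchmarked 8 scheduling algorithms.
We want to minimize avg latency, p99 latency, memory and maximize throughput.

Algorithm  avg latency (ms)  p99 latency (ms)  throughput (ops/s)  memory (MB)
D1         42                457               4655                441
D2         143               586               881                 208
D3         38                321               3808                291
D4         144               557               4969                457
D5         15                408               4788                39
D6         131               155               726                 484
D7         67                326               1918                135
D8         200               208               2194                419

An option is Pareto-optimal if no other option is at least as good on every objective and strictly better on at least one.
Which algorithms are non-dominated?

D1: dominated by D5 (avg latency 15≤42, p99 latency 408≤457, throughput 4788≥4655, memory 39≤441).
D2: dominated by D5 (avg latency 15≤143, p99 latency 408≤586, throughput 4788≥881, memory 39≤208).
D3: not dominated.
D4: not dominated (best throughput).
D5: not dominated (best avg latency).
D6: not dominated (best p99 latency).
D7: not dominated.
D8: not dominated.

D3, D4, D5, D6, D7, D8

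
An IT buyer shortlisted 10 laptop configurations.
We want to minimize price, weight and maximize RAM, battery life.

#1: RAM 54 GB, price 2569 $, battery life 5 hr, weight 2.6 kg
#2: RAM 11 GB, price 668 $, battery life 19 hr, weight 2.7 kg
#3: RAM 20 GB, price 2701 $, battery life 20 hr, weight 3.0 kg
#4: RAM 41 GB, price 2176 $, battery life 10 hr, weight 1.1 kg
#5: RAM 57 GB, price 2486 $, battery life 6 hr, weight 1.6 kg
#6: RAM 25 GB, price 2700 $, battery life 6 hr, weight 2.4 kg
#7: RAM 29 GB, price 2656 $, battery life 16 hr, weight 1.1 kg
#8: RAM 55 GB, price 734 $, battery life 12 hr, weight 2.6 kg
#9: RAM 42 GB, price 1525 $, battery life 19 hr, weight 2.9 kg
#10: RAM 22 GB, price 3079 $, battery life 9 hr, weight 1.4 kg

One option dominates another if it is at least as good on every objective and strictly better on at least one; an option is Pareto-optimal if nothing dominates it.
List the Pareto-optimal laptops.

#2, #3, #4, #5, #7, #8, #9

#1: dominated by #5 (RAM 57≥54, price 2486≤2569, battery life 6≥5, weight 1.6≤2.6).
#2: not dominated (best price).
#3: not dominated (best battery life).
#4: not dominated.
#5: not dominated (best RAM).
#6: dominated by #4 (RAM 41≥25, price 2176≤2700, battery life 10≥6, weight 1.1≤2.4).
#7: not dominated.
#8: not dominated.
#9: not dominated.
#10: dominated by #4 (RAM 41≥22, price 2176≤3079, battery life 10≥9, weight 1.1≤1.4).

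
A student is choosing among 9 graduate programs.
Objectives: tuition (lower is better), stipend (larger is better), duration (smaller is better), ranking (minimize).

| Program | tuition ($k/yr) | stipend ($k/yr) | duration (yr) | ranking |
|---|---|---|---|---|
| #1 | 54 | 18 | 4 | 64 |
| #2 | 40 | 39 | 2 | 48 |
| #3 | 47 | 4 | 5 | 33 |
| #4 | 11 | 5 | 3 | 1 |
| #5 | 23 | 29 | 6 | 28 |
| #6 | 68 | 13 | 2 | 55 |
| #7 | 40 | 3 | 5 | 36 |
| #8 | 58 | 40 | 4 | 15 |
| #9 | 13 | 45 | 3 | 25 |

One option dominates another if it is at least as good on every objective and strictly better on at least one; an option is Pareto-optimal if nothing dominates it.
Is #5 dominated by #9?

#9 vs #5: tuition 13≤23, stipend 45≥29, duration 3≤6, ranking 25≤28 — #9 is at least as good on every objective with at least one strict improvement.

Yes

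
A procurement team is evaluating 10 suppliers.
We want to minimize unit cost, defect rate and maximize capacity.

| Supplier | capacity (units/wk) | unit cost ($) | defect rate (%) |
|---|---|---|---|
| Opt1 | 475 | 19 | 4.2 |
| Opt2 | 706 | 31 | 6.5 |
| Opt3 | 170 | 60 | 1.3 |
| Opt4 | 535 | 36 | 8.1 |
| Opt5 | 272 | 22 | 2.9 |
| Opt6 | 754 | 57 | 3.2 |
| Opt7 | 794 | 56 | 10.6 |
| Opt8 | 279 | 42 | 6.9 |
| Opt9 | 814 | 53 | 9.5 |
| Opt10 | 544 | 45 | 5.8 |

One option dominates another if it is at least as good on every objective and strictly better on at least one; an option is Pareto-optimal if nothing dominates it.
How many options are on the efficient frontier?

Opt1: not dominated (best unit cost).
Opt2: not dominated.
Opt3: not dominated (best defect rate).
Opt4: dominated by Opt2 (capacity 706≥535, unit cost 31≤36, defect rate 6.5≤8.1).
Opt5: not dominated.
Opt6: not dominated.
Opt7: dominated by Opt9 (capacity 814≥794, unit cost 53≤56, defect rate 9.5≤10.6).
Opt8: dominated by Opt1 (capacity 475≥279, unit cost 19≤42, defect rate 4.2≤6.9).
Opt9: not dominated (best capacity).
Opt10: not dominated.
Pareto-optimal: Opt1, Opt2, Opt3, Opt5, Opt6, Opt9, Opt10 → 7.

7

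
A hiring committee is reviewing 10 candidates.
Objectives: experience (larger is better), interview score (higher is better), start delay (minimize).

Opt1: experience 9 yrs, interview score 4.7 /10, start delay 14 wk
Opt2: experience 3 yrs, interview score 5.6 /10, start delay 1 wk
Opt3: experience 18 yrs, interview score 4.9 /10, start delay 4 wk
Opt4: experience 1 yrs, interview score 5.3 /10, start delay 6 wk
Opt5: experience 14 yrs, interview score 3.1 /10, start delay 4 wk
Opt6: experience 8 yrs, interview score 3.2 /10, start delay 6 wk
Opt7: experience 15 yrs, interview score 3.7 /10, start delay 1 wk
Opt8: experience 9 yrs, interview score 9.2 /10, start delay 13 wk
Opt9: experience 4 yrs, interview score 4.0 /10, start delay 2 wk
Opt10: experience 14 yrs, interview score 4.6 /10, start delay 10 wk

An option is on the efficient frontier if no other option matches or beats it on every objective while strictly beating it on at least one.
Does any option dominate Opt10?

Yes

Opt3 vs Opt10: experience 18≥14, interview score 4.9≥4.6, start delay 4≤10 — Opt3 is at least as good on every objective and strictly better on at least one, so Opt3 dominates Opt10.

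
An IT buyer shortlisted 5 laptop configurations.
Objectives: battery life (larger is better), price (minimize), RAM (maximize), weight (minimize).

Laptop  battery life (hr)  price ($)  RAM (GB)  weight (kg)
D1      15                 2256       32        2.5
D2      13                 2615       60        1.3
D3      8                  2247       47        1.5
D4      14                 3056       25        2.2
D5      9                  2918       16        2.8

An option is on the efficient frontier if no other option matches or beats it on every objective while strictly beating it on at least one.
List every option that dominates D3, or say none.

none

D1: worse on price (2256 vs 2247).
D2: worse on price (2615 vs 2247).
D4: worse on price (3056 vs 2247).
D5: worse on price (2918 vs 2247).
No option dominates D3.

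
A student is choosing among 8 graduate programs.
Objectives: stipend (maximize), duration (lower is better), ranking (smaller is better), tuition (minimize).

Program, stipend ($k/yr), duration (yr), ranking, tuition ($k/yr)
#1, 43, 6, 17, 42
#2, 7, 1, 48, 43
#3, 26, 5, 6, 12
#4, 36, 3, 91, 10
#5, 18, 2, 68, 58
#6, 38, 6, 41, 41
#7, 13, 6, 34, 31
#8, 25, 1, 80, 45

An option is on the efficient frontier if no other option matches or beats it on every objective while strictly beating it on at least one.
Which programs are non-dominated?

#1, #2, #3, #4, #5, #6, #8

#1: not dominated (best stipend).
#2: not dominated.
#3: not dominated (best ranking).
#4: not dominated (best tuition).
#5: not dominated.
#6: not dominated.
#7: dominated by #3 (stipend 26≥13, duration 5≤6, ranking 6≤34, tuition 12≤31).
#8: not dominated.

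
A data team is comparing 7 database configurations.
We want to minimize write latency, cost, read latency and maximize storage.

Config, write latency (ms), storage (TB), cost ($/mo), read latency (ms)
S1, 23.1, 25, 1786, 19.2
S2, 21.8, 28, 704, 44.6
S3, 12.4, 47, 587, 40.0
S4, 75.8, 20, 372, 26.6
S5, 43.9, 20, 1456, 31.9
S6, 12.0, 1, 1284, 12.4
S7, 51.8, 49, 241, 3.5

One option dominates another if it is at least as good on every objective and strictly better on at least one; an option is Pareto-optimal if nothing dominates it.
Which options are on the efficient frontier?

S1, S3, S5, S6, S7

S1: not dominated.
S2: dominated by S3 (write latency 12.4≤21.8, storage 47≥28, cost 587≤704, read latency 40.0≤44.6).
S3: not dominated.
S4: dominated by S7 (write latency 51.8≤75.8, storage 49≥20, cost 241≤372, read latency 3.5≤26.6).
S5: not dominated.
S6: not dominated (best write latency).
S7: not dominated (best storage).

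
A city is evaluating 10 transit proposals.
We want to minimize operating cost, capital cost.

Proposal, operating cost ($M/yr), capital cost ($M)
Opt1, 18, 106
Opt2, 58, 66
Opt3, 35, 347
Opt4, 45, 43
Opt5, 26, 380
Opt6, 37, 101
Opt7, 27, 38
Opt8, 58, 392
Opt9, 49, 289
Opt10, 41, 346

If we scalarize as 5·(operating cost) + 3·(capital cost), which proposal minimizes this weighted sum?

Opt1: 5·18 + 3·106 = 408
Opt2: 5·58 + 3·66 = 488
Opt3: 5·35 + 3·347 = 1216
Opt4: 5·45 + 3·43 = 354
Opt5: 5·26 + 3·380 = 1270
Opt6: 5·37 + 3·101 = 488
Opt7: 5·27 + 3·38 = 249
Opt8: 5·58 + 3·392 = 1466
Opt9: 5·49 + 3·289 = 1112
Opt10: 5·41 + 3·346 = 1243
Lowest: Opt7 at 249.

Opt7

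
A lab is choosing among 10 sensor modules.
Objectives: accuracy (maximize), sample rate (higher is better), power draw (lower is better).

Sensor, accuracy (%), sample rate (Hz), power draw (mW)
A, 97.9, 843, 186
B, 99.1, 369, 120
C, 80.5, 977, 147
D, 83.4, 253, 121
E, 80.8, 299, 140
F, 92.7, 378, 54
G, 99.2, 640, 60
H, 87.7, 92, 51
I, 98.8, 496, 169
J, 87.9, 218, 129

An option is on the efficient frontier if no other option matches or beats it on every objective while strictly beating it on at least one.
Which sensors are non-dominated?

A: not dominated.
B: dominated by G (accuracy 99.2≥99.1, sample rate 640≥369, power draw 60≤120).
C: not dominated (best sample rate).
D: dominated by B (accuracy 99.1≥83.4, sample rate 369≥253, power draw 120≤121).
E: dominated by B (accuracy 99.1≥80.8, sample rate 369≥299, power draw 120≤140).
F: not dominated.
G: not dominated (best accuracy).
H: not dominated (best power draw).
I: dominated by G (accuracy 99.2≥98.8, sample rate 640≥496, power draw 60≤169).
J: dominated by B (accuracy 99.1≥87.9, sample rate 369≥218, power draw 120≤129).

A, C, F, G, H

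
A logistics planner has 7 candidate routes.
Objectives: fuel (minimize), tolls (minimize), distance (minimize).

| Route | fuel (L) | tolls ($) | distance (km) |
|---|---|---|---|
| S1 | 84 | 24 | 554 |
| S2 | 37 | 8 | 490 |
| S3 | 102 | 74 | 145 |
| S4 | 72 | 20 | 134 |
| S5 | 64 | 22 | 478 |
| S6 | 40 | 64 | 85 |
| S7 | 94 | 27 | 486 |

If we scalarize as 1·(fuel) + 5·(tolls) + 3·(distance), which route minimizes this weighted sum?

S1: 1·84 + 5·24 + 3·554 = 1866
S2: 1·37 + 5·8 + 3·490 = 1547
S3: 1·102 + 5·74 + 3·145 = 907
S4: 1·72 + 5·20 + 3·134 = 574
S5: 1·64 + 5·22 + 3·478 = 1608
S6: 1·40 + 5·64 + 3·85 = 615
S7: 1·94 + 5·27 + 3·486 = 1687
Lowest: S4 at 574.

S4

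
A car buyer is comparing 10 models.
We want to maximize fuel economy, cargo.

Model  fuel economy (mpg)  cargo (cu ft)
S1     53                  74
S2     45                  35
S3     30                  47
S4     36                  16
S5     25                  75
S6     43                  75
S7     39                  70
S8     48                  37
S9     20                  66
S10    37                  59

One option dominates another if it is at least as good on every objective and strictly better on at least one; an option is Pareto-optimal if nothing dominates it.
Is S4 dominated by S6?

Yes

S6 vs S4: fuel economy 43≥36, cargo 75≥16 — S6 is at least as good on every objective with at least one strict improvement.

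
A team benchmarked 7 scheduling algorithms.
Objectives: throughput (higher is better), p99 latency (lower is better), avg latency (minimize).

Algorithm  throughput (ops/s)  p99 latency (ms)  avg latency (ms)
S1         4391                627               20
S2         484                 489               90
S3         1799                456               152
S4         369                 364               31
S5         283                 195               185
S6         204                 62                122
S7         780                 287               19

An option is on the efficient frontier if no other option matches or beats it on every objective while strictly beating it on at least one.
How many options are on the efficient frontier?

5

S1: not dominated (best throughput).
S2: dominated by S7 (throughput 780≥484, p99 latency 287≤489, avg latency 19≤90).
S3: not dominated.
S4: dominated by S7 (throughput 780≥369, p99 latency 287≤364, avg latency 19≤31).
S5: not dominated.
S6: not dominated (best p99 latency).
S7: not dominated (best avg latency).
Pareto-optimal: S1, S3, S5, S6, S7 → 5.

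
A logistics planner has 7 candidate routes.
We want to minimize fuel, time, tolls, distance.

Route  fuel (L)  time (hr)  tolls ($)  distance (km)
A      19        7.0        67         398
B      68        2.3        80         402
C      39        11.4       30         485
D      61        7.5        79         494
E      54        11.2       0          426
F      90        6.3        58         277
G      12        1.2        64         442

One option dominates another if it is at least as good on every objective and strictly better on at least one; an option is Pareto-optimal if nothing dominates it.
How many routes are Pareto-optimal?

6

A: not dominated.
B: not dominated.
C: not dominated.
D: dominated by A (fuel 19≤61, time 7.0≤7.5, tolls 67≤79, distance 398≤494).
E: not dominated (best tolls).
F: not dominated (best distance).
G: not dominated (best fuel).
Pareto-optimal: A, B, C, E, F, G → 6.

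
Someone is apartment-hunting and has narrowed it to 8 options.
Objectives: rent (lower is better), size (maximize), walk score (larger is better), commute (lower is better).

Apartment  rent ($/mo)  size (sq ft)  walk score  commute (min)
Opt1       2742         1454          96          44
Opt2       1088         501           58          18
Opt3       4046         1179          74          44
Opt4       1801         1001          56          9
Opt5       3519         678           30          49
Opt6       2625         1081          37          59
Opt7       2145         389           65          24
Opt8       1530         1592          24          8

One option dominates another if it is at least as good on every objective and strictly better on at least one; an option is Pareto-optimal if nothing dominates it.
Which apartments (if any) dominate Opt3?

Opt1

Opt1: rent 2742≤4046, size 1454≥1179, walk score 96≥74, commute 44≤44 — dominates Opt3.
Others (Opt2, Opt4, Opt5, Opt6, Opt7, Opt8) are each worse than Opt3 on at least one objective.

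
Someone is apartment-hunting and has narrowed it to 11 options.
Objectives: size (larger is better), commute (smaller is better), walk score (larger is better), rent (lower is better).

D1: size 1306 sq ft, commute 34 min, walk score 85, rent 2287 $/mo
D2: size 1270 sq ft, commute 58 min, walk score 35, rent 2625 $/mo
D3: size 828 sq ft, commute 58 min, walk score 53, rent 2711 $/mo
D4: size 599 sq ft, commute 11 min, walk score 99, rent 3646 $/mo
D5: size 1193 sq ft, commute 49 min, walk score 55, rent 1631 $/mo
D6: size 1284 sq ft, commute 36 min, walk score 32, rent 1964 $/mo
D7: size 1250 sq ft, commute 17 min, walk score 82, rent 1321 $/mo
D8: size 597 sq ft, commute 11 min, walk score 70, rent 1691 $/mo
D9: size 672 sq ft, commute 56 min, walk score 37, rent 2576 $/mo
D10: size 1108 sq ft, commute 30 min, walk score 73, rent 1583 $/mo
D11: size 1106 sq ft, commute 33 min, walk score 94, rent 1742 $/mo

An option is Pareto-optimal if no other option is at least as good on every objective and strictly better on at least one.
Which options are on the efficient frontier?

D1: not dominated (best size).
D2: dominated by D1 (size 1306≥1270, commute 34≤58, walk score 85≥35, rent 2287≤2625).
D3: dominated by D1 (size 1306≥828, commute 34≤58, walk score 85≥53, rent 2287≤2711).
D4: not dominated (best walk score).
D5: dominated by D7 (size 1250≥1193, commute 17≤49, walk score 82≥55, rent 1321≤1631).
D6: not dominated.
D7: not dominated (best rent).
D8: not dominated.
D9: dominated by D1 (size 1306≥672, commute 34≤56, walk score 85≥37, rent 2287≤2576).
D10: dominated by D7 (size 1250≥1108, commute 17≤30, walk score 82≥73, rent 1321≤1583).
D11: not dominated.

D1, D4, D6, D7, D8, D11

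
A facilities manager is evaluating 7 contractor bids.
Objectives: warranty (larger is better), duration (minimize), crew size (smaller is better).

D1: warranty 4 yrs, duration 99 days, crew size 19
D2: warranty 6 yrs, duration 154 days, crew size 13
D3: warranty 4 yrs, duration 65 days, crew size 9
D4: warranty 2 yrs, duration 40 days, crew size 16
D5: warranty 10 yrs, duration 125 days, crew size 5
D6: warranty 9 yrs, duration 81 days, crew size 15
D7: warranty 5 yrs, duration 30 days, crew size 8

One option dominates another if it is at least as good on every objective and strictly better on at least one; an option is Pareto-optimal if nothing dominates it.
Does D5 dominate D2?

D5 vs D2: warranty 10≥6, duration 125≤154, crew size 5≤13 — D5 is at least as good on every objective with at least one strict improvement.

Yes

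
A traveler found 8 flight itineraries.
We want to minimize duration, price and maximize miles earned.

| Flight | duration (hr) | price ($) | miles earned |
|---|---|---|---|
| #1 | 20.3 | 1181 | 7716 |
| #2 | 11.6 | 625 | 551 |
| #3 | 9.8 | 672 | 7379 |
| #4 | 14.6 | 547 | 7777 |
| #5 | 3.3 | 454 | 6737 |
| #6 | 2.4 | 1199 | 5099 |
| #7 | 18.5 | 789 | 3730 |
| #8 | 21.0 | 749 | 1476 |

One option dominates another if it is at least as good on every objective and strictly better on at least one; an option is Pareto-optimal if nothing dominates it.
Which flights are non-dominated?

#3, #4, #5, #6

#1: dominated by #4 (duration 14.6≤20.3, price 547≤1181, miles earned 7777≥7716).
#2: dominated by #5 (duration 3.3≤11.6, price 454≤625, miles earned 6737≥551).
#3: not dominated.
#4: not dominated (best miles earned).
#5: not dominated (best price).
#6: not dominated (best duration).
#7: dominated by #3 (duration 9.8≤18.5, price 672≤789, miles earned 7379≥3730).
#8: dominated by #3 (duration 9.8≤21.0, price 672≤749, miles earned 7379≥1476).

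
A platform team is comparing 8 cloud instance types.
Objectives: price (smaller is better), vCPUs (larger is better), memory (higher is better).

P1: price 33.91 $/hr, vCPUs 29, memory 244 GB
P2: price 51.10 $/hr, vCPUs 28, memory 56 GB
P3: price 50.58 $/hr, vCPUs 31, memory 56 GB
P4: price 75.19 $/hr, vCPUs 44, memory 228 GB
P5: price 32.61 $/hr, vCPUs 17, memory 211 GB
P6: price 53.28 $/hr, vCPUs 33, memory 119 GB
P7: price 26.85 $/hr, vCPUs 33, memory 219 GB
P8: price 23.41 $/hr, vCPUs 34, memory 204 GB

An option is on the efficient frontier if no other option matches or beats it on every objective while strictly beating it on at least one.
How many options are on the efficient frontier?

P1: not dominated (best memory).
P2: dominated by P1 (price 33.91≤51.10, vCPUs 29≥28, memory 244≥56).
P3: dominated by P7 (price 26.85≤50.58, vCPUs 33≥31, memory 219≥56).
P4: not dominated (best vCPUs).
P5: dominated by P7 (price 26.85≤32.61, vCPUs 33≥17, memory 219≥211).
P6: dominated by P7 (price 26.85≤53.28, vCPUs 33≥33, memory 219≥119).
P7: not dominated.
P8: not dominated (best price).
Pareto-optimal: P1, P4, P7, P8 → 4.

4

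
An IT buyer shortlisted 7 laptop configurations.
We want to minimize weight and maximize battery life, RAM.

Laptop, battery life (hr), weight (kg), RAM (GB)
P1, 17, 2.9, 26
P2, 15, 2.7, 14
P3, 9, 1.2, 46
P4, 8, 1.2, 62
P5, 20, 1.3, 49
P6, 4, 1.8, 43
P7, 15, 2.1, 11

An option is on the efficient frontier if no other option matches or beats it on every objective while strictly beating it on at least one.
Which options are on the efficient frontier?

P1: dominated by P5 (battery life 20≥17, weight 1.3≤2.9, RAM 49≥26).
P2: dominated by P5 (battery life 20≥15, weight 1.3≤2.7, RAM 49≥14).
P3: not dominated.
P4: not dominated (best RAM).
P5: not dominated (best battery life).
P6: dominated by P3 (battery life 9≥4, weight 1.2≤1.8, RAM 46≥43).
P7: dominated by P5 (battery life 20≥15, weight 1.3≤2.1, RAM 49≥11).

P3, P4, P5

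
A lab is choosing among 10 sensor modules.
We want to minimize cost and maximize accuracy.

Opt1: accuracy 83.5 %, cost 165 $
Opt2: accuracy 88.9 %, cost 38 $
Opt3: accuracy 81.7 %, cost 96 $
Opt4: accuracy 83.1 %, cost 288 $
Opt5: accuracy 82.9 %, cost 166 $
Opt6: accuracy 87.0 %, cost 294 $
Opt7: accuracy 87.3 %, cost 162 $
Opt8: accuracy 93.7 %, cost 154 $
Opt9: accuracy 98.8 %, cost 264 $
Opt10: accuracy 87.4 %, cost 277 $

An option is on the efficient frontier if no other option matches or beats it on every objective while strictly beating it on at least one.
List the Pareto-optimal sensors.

Opt1: dominated by Opt2 (accuracy 88.9≥83.5, cost 38≤165).
Opt2: not dominated (best cost).
Opt3: dominated by Opt2 (accuracy 88.9≥81.7, cost 38≤96).
Opt4: dominated by Opt1 (accuracy 83.5≥83.1, cost 165≤288).
Opt5: dominated by Opt1 (accuracy 83.5≥82.9, cost 165≤166).
Opt6: dominated by Opt2 (accuracy 88.9≥87.0, cost 38≤294).
Opt7: dominated by Opt2 (accuracy 88.9≥87.3, cost 38≤162).
Opt8: not dominated.
Opt9: not dominated (best accuracy).
Opt10: dominated by Opt2 (accuracy 88.9≥87.4, cost 38≤277).

Opt2, Opt8, Opt9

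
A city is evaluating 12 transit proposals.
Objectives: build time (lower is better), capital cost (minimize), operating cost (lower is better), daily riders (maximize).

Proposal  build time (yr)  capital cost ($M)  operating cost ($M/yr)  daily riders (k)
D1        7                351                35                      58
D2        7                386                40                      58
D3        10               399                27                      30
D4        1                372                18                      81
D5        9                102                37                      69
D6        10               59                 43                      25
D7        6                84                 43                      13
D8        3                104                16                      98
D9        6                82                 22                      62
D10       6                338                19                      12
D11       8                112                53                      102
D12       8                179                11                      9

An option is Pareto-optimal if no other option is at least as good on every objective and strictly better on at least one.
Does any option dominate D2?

D1 vs D2: build time 7≤7, capital cost 351≤386, operating cost 35≤40, daily riders 58≥58 — D1 is at least as good on every objective and strictly better on at least one, so D1 dominates D2.

Yes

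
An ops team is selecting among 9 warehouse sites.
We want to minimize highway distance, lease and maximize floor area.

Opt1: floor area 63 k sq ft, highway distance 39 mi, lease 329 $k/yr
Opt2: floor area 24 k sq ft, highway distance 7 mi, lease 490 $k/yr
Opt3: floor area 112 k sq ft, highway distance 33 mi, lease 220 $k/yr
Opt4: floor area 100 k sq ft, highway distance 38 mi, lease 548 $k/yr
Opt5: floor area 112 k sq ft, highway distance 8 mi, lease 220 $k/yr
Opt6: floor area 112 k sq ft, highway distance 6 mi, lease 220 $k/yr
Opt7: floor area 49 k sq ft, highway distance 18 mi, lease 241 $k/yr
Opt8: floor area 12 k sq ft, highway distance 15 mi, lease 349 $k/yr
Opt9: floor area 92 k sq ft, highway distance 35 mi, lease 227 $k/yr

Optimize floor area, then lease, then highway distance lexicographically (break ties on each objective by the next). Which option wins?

First maximize floor area: best is 112, kept {Opt3, Opt5, Opt6}.
Then minimize lease: best is 220, kept {Opt3, Opt5, Opt6}.
Then minimize highway distance: best is 6, kept {Opt6}.

Opt6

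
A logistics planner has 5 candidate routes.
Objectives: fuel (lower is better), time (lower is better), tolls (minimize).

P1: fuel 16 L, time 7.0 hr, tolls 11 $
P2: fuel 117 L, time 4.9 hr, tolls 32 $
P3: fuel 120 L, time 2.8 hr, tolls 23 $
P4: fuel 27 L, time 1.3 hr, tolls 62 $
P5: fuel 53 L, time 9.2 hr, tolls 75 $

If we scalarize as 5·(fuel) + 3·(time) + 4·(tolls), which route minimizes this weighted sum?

P1: 5·16 + 3·7.0 + 4·11 = 145.0
P2: 5·117 + 3·4.9 + 4·32 = 727.7
P3: 5·120 + 3·2.8 + 4·23 = 700.4
P4: 5·27 + 3·1.3 + 4·62 = 386.9
P5: 5·53 + 3·9.2 + 4·75 = 592.6
Lowest: P1 at 145.0.

P1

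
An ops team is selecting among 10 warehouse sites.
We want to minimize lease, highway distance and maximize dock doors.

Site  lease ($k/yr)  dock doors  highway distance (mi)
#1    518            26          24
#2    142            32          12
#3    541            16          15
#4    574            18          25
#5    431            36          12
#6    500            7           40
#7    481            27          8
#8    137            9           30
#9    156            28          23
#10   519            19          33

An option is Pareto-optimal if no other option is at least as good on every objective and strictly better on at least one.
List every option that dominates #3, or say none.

#2, #5, #7

#2: lease 142≤541, dock doors 32≥16, highway distance 12≤15 — dominates #3.
#5: lease 431≤541, dock doors 36≥16, highway distance 12≤15 — dominates #3.
#7: lease 481≤541, dock doors 27≥16, highway distance 8≤15 — dominates #3.
Others (#1, #4, #6, #8, #9, #10) are each worse than #3 on at least one objective.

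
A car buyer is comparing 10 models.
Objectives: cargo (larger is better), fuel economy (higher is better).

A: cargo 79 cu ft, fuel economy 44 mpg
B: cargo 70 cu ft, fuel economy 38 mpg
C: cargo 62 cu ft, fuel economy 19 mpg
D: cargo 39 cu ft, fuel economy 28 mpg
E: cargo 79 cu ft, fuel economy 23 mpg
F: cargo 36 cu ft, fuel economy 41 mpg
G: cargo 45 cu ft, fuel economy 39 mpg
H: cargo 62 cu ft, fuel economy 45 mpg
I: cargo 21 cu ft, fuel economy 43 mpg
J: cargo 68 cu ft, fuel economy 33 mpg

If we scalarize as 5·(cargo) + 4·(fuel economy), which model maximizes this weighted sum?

A: 5·79 + 4·44 = 571
B: 5·70 + 4·38 = 502
C: 5·62 + 4·19 = 386
D: 5·39 + 4·28 = 307
E: 5·79 + 4·23 = 487
F: 5·36 + 4·41 = 344
G: 5·45 + 4·39 = 381
H: 5·62 + 4·45 = 490
I: 5·21 + 4·43 = 277
J: 5·68 + 4·33 = 472
Highest: A at 571.

A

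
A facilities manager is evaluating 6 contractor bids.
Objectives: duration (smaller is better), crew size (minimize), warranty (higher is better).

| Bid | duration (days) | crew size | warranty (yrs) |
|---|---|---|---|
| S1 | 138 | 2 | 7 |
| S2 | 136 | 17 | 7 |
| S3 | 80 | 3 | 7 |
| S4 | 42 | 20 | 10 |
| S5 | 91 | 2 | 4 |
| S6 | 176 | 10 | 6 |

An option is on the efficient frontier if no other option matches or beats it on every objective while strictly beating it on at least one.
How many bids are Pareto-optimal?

4

S1: not dominated.
S2: dominated by S3 (duration 80≤136, crew size 3≤17, warranty 7≥7).
S3: not dominated.
S4: not dominated (best duration).
S5: not dominated.
S6: dominated by S1 (duration 138≤176, crew size 2≤10, warranty 7≥6).
Pareto-optimal: S1, S3, S4, S5 → 4.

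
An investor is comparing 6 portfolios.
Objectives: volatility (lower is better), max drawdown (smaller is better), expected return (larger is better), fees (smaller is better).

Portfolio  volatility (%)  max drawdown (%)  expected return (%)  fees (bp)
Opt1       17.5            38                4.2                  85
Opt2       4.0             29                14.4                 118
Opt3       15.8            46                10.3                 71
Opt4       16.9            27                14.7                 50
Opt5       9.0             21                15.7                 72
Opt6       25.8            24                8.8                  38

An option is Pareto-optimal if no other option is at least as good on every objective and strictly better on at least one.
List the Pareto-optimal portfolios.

Opt1: dominated by Opt4 (volatility 16.9≤17.5, max drawdown 27≤38, expected return 14.7≥4.2, fees 50≤85).
Opt2: not dominated (best volatility).
Opt3: not dominated.
Opt4: not dominated.
Opt5: not dominated (best max drawdown).
Opt6: not dominated (best fees).

Opt2, Opt3, Opt4, Opt5, Opt6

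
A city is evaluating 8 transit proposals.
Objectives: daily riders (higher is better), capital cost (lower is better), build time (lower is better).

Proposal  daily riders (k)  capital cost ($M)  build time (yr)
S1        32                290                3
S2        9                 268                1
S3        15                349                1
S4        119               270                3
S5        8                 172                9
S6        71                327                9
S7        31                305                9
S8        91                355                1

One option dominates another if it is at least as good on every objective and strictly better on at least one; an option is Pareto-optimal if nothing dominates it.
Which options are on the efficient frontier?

S2, S3, S4, S5, S8

S1: dominated by S4 (daily riders 119≥32, capital cost 270≤290, build time 3≤3).
S2: not dominated.
S3: not dominated.
S4: not dominated (best daily riders).
S5: not dominated (best capital cost).
S6: dominated by S4 (daily riders 119≥71, capital cost 270≤327, build time 3≤9).
S7: dominated by S1 (daily riders 32≥31, capital cost 290≤305, build time 3≤9).
S8: not dominated.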